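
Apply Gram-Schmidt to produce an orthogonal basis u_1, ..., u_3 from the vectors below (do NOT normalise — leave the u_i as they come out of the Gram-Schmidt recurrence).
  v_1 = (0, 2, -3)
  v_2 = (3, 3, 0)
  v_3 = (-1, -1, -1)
Orthogonal basis:
  u_1 = (0, 2, -3)
  u_2 = (3, 27/13, 18/13)
  u_3 = (3/11, -3/11, -2/11)

Apply the Gram-Schmidt recurrence
  u_1 = v_1
  u_i = v_i − Σ_{j<i} ((v_i · u_j) / (u_j · u_j)) · u_j.

Step by step this gives:
  u_1 = (0, 2, -3)
  u_2 = (3, 27/13, 18/13)
  u_3 = (3/11, -3/11, -2/11)

Orthogonality check:
  u_2 · u_1 = 0 (should be 0)
  u_3 · u_1 = 0 (should be 0)
  u_3 · u_2 = 0 (should be 0)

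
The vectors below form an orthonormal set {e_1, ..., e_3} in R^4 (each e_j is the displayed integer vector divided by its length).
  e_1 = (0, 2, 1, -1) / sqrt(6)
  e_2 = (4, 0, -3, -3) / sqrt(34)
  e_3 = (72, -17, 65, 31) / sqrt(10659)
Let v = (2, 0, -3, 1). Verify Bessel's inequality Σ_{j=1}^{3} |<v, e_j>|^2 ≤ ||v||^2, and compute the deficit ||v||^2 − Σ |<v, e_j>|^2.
Σ |<v, e_j>|^2 = 1770/209; ||v||^2 = 14; deficit = 1156/209

Write each e_j = u_j / sqrt(<u_j, u_j>) where u_j is the displayed integer vector. Then <v, e_j> = <v, u_j> / sqrt(<u_j, u_j>), so |<v, e_j>|^2 = <v, u_j>^2 / <u_j, u_j>.
Coefficients: <v, e_1> = -4/sqrt(6), <v, e_2> = 14/sqrt(34), <v, e_3> = -20/sqrt(10659).
Square and sum: Σ |<v, e_j>|^2 = 1770/209.
Compute ||v||^2 = v·v = 14.
Deficit = 14 − 1770/209 = 1156/209 ≥ 0, confirming Bessel's inequality. (The deficit equals ||v − Σ <v,e_j> e_j||^2, the squared distance from v to span{e_j}.)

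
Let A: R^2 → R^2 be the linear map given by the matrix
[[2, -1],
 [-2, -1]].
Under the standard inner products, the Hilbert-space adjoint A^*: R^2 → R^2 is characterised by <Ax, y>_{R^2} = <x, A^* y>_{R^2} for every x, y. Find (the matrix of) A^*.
A^* = A^T =
[[2, -2],
 [-1, -1]]

For real matrices with standard dot products, the defining identity <Ax, y> = <x, A^* y> gives (Ax)^T y = x^T (A^*) y, i.e. x^T A^T y = x^T (A^*) y. Since this holds for all x, y, we must have A^* = A^T. Therefore
A^* =
[[2, -2],
 [-1, -1]].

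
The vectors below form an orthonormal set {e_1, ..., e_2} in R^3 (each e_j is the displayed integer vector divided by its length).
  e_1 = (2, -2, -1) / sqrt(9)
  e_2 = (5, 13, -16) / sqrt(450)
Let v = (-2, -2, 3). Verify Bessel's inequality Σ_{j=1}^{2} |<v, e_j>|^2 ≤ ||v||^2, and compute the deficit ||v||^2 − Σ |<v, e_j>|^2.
Σ |<v, e_j>|^2 = 417/25; ||v||^2 = 17; deficit = 8/25

Write each e_j = u_j / sqrt(<u_j, u_j>) where u_j is the displayed integer vector. Then <v, e_j> = <v, u_j> / sqrt(<u_j, u_j>), so |<v, e_j>|^2 = <v, u_j>^2 / <u_j, u_j>.
Coefficients: <v, e_1> = -3/sqrt(9), <v, e_2> = -84/sqrt(450).
Square and sum: Σ |<v, e_j>|^2 = 417/25.
Compute ||v||^2 = v·v = 17.
Deficit = 17 − 417/25 = 8/25 ≥ 0, confirming Bessel's inequality. (The deficit equals ||v − Σ <v,e_j> e_j||^2, the squared distance from v to span{e_j}.)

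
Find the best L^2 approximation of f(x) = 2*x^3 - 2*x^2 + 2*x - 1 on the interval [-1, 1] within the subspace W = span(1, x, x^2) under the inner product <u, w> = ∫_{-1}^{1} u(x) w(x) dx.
g(x) = -2*x^2 + 16*x/5 - 1

The best approximation g ∈ W is the orthogonal projection of f onto W. Writing g = a_0 + a_1 x + a_2 x^2, the coefficients solve the normal equations G · a = b where
  G_{ij} = <φ_i, φ_j> and b_i = <f, φ_i>, with φ_0 = 1, φ_1 = x, φ_2 = x^2.
G =
  [2, 0, 2/3]
  [0, 2/3, 0]
  [2/3, 0, 2/5],
b = (-10/3, 32/15, -22/15).
Solving gives a_0 = -1, a_1 = 16/5, a_2 = -2, so
  g(x) = -2*x^2 + 16*x/5 - 1.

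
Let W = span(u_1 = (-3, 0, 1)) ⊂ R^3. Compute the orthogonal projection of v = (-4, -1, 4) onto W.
proj_W(v) = (-24/5, 0, 8/5)

Set up U = [u_1 | ... | u_1] ∈ R^(3×1). The projector onto W = col(U) is P = U (U^T U)^(-1) U^T.
Compute U^T U =
  [10],
and U^T v = (16).
Solve U^T U · c = U^T v for the coefficients: c = (8/5). The projection is proj_W(v) = U c.
Check: (v - proj_W(v)) · u_1 = 0  (should be 0).
Result: proj_W(v) = (-24/5, 0, 8/5).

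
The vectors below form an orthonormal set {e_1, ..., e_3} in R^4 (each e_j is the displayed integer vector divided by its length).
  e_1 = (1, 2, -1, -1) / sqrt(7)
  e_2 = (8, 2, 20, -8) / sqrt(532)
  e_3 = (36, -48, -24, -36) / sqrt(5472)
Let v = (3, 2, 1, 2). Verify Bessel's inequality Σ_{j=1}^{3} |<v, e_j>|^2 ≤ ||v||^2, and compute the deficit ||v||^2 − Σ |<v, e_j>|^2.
Σ |<v, e_j>|^2 = 11/2; ||v||^2 = 18; deficit = 25/2

Write each e_j = u_j / sqrt(<u_j, u_j>) where u_j is the displayed integer vector. Then <v, e_j> = <v, u_j> / sqrt(<u_j, u_j>), so |<v, e_j>|^2 = <v, u_j>^2 / <u_j, u_j>.
Coefficients: <v, e_1> = 4/sqrt(7), <v, e_2> = 32/sqrt(532), <v, e_3> = -84/sqrt(5472).
Square and sum: Σ |<v, e_j>|^2 = 11/2.
Compute ||v||^2 = v·v = 18.
Deficit = 18 − 11/2 = 25/2 ≥ 0, confirming Bessel's inequality. (The deficit equals ||v − Σ <v,e_j> e_j||^2, the squared distance from v to span{e_j}.)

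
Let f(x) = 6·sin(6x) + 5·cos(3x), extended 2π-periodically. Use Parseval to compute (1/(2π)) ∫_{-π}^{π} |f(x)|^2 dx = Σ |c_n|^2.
Σ |c_n|^2 = 61/2

Expand |f|^2 and use orthogonality of {sin(nx), cos(mx)} on [-π, π]:
  ∫_{-π}^{π} sin(nx)^2 dx = π, ∫ cos(mx)^2 dx = π, and cross terms integrate to 0.
So ∫_{-π}^{π} f(x)^2 dx = 6^2 · π + 5^2 · π = (36 + 25)π.
Divide by 2π: (36 + 25)/2 = 61/2.
By Parseval, this equals Σ |c_n|^2.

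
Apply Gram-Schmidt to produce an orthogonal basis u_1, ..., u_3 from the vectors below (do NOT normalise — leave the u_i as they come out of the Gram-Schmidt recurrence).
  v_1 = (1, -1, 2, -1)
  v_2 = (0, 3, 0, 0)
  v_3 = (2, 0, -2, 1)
Orthogonal basis:
  u_1 = (1, -1, 2, -1)
  u_2 = (3/7, 18/7, 6/7, -3/7)
  u_3 = (5/2, 0, -1, 1/2)

Apply the Gram-Schmidt recurrence
  u_1 = v_1
  u_i = v_i − Σ_{j<i} ((v_i · u_j) / (u_j · u_j)) · u_j.

Step by step this gives:
  u_1 = (1, -1, 2, -1)
  u_2 = (3/7, 18/7, 6/7, -3/7)
  u_3 = (5/2, 0, -1, 1/2)

Orthogonality check:
  u_2 · u_1 = 0 (should be 0)
  u_3 · u_1 = 0 (should be 0)
  u_3 · u_2 = 0 (should be 0)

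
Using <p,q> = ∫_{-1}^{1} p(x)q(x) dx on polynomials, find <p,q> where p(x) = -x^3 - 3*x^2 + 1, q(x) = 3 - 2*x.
<p,q> = 4/5

Expand the product: p(x)·q(x) = 2*x^4 + 3*x^3 - 9*x^2 - 2*x + 3.
∫_{-1}^{1} of each monomial x^k gives [2/(k+1) if k even, 0 if k odd]. Integrating term-by-term (or equivalently evaluating the antiderivative F(x) = 2*x^5/5 + 3*x^4/4 - 3*x^3 - x^2 + 3*x at the endpoints):
  F(1) − F(−1) = 3/20 − (-13/20) = 4/5.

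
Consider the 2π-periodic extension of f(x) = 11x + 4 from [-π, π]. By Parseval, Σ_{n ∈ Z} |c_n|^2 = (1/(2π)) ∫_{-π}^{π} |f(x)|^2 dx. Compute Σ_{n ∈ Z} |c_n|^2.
Σ |c_n|^2 = 121π^2/3 + 16

Expand and integrate term by term over [-π, π]:
  ∫ (11x)^2 dx = 121·(2π^3/3); ∫ 2·11·(4)·x dx = 0 (odd integrand); ∫ 4^2 dx = 16·2π.
So (1/(2π)) ∫_{-π}^{π} (11x + 4)^2 dx = 121π^2/3 + 16 = 121π^2/3 + 16.
Parseval ⇒ Σ |c_n|^2 = 121π^2/3 + 16.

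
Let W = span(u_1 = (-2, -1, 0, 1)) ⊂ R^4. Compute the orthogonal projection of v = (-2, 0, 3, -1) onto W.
proj_W(v) = (-1, -1/2, 0, 1/2)

Set up U = [u_1 | ... | u_1] ∈ R^(4×1). The projector onto W = col(U) is P = U (U^T U)^(-1) U^T.
Compute U^T U =
  [6],
and U^T v = (3).
Solve U^T U · c = U^T v for the coefficients: c = (1/2). The projection is proj_W(v) = U c.
Check: (v - proj_W(v)) · u_1 = 0  (should be 0).
Result: proj_W(v) = (-1, -1/2, 0, 1/2).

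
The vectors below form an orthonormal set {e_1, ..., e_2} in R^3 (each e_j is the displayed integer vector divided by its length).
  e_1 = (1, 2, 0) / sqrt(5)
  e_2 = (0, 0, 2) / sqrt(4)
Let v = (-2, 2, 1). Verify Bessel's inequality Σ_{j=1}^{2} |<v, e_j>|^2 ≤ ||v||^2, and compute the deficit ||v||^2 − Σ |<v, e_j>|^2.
Σ |<v, e_j>|^2 = 9/5; ||v||^2 = 9; deficit = 36/5

Write each e_j = u_j / sqrt(<u_j, u_j>) where u_j is the displayed integer vector. Then <v, e_j> = <v, u_j> / sqrt(<u_j, u_j>), so |<v, e_j>|^2 = <v, u_j>^2 / <u_j, u_j>.
Coefficients: <v, e_1> = 2/sqrt(5), <v, e_2> = 2/sqrt(4).
Square and sum: Σ |<v, e_j>|^2 = 9/5.
Compute ||v||^2 = v·v = 9.
Deficit = 9 − 9/5 = 36/5 ≥ 0, confirming Bessel's inequality. (The deficit equals ||v − Σ <v,e_j> e_j||^2, the squared distance from v to span{e_j}.)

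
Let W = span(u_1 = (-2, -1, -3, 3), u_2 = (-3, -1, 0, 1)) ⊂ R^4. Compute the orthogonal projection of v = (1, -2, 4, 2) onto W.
proj_W(v) = (-97/153, -7/153, 76/51, -145/153)

Set up U = [u_1 | ... | u_2] ∈ R^(4×2). The projector onto W = col(U) is P = U (U^T U)^(-1) U^T.
Compute U^T U =
  [23, 10]
  [10, 11],
and U^T v = (-6, 1).
Solve U^T U · c = U^T v for the coefficients: c = (-76/153, 83/153). The projection is proj_W(v) = U c.
Check: (v - proj_W(v)) · u_1 = 0  (should be 0).
Check: (v - proj_W(v)) · u_2 = 0  (should be 0).
Result: proj_W(v) = (-97/153, -7/153, 76/51, -145/153).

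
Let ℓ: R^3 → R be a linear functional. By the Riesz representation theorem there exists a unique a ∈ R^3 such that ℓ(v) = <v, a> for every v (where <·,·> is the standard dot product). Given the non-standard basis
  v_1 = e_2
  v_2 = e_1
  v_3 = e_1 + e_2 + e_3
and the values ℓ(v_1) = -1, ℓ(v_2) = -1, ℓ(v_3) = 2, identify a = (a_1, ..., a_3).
a = (-1, -1, 4)

Write a = (a_1, ..., a_3) in the standard basis. For each basis vector v_i, ℓ(v_i) = <v_i, a> is a linear equation in the a_j's. Collect the n equations into a matrix system V a = ℓ, where row i of V is v_i (expressed in the standard basis). Since V is invertible (lower-triangular with 1s on the diagonal, up to permutation), solve by back-substitution:
  V =
[[0, 1, 0],
 [1, 0, 0],
 [1, 1, 1]]
  V a = (-1, -1, 2)
Solving gives a = (-1, -1, 4).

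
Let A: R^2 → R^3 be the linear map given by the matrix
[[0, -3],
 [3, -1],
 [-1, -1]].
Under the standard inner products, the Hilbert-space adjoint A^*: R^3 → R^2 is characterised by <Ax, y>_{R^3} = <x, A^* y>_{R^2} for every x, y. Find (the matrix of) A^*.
A^* = A^T =
[[0, 3, -1],
 [-3, -1, -1]]

For real matrices with standard dot products, the defining identity <Ax, y> = <x, A^* y> gives (Ax)^T y = x^T (A^*) y, i.e. x^T A^T y = x^T (A^*) y. Since this holds for all x, y, we must have A^* = A^T. Therefore
A^* =
[[0, 3, -1],
 [-3, -1, -1]].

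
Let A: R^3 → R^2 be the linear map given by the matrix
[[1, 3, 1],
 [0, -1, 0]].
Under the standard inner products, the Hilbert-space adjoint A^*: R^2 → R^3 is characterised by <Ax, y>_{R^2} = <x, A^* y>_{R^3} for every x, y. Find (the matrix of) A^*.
A^* = A^T =
[[1, 0],
 [3, -1],
 [1, 0]]

For real matrices with standard dot products, the defining identity <Ax, y> = <x, A^* y> gives (Ax)^T y = x^T (A^*) y, i.e. x^T A^T y = x^T (A^*) y. Since this holds for all x, y, we must have A^* = A^T. Therefore
A^* =
[[1, 0],
 [3, -1],
 [1, 0]].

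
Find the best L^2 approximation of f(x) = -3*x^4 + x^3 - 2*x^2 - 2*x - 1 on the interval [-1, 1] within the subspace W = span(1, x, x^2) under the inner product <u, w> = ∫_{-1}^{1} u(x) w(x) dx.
g(x) = -32*x^2/7 - 7*x/5 - 26/35

The best approximation g ∈ W is the orthogonal projection of f onto W. Writing g = a_0 + a_1 x + a_2 x^2, the coefficients solve the normal equations G · a = b where
  G_{ij} = <φ_i, φ_j> and b_i = <f, φ_i>, with φ_0 = 1, φ_1 = x, φ_2 = x^2.
G =
  [2, 0, 2/3]
  [0, 2/3, 0]
  [2/3, 0, 2/5],
b = (-68/15, -14/15, -244/105).
Solving gives a_0 = -26/35, a_1 = -7/5, a_2 = -32/7, so
  g(x) = -32*x^2/7 - 7*x/5 - 26/35.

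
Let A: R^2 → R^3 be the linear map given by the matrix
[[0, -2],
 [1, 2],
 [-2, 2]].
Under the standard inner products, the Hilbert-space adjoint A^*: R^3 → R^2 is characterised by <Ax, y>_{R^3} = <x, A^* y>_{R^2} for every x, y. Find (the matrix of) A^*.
A^* = A^T =
[[0, 1, -2],
 [-2, 2, 2]]

For real matrices with standard dot products, the defining identity <Ax, y> = <x, A^* y> gives (Ax)^T y = x^T (A^*) y, i.e. x^T A^T y = x^T (A^*) y. Since this holds for all x, y, we must have A^* = A^T. Therefore
A^* =
[[0, 1, -2],
 [-2, 2, 2]].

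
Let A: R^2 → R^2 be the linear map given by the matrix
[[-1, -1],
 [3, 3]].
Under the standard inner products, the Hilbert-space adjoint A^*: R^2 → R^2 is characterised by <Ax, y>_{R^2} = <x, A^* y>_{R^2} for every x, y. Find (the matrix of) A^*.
A^* = A^T =
[[-1, 3],
 [-1, 3]]

For real matrices with standard dot products, the defining identity <Ax, y> = <x, A^* y> gives (Ax)^T y = x^T (A^*) y, i.e. x^T A^T y = x^T (A^*) y. Since this holds for all x, y, we must have A^* = A^T. Therefore
A^* =
[[-1, 3],
 [-1, 3]].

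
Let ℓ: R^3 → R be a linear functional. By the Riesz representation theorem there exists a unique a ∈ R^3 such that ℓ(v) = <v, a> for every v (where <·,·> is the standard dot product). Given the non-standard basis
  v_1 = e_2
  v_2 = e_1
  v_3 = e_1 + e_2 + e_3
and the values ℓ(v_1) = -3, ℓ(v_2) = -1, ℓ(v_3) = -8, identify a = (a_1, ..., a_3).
a = (-1, -3, -4)

Write a = (a_1, ..., a_3) in the standard basis. For each basis vector v_i, ℓ(v_i) = <v_i, a> is a linear equation in the a_j's. Collect the n equations into a matrix system V a = ℓ, where row i of V is v_i (expressed in the standard basis). Since V is invertible (lower-triangular with 1s on the diagonal, up to permutation), solve by back-substitution:
  V =
[[0, 1, 0],
 [1, 0, 0],
 [1, 1, 1]]
  V a = (-3, -1, -8)
Solving gives a = (-1, -3, -4).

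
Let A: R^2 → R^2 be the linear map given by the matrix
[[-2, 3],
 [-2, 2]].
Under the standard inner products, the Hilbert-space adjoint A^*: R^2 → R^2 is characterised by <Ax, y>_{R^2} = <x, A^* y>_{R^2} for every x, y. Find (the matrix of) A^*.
A^* = A^T =
[[-2, -2],
 [3, 2]]

For real matrices with standard dot products, the defining identity <Ax, y> = <x, A^* y> gives (Ax)^T y = x^T (A^*) y, i.e. x^T A^T y = x^T (A^*) y. Since this holds for all x, y, we must have A^* = A^T. Therefore
A^* =
[[-2, -2],
 [3, 2]].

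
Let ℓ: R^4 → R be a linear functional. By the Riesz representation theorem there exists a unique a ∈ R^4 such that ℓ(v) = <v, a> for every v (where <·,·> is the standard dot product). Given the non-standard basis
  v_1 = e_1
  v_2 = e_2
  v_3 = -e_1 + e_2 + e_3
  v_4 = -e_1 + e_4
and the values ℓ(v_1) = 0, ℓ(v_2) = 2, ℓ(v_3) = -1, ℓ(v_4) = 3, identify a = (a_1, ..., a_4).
a = (0, 2, -3, 3)

Write a = (a_1, ..., a_4) in the standard basis. For each basis vector v_i, ℓ(v_i) = <v_i, a> is a linear equation in the a_j's. Collect the n equations into a matrix system V a = ℓ, where row i of V is v_i (expressed in the standard basis). Since V is invertible (lower-triangular with 1s on the diagonal, up to permutation), solve by back-substitution:
  V =
[[1, 0, 0, 0],
 [0, 1, 0, 0],
 [-1, 1, 1, 0],
 [-1, 0, 0, 1]]
  V a = (0, 2, -1, 3)
Solving gives a = (0, 2, -3, 3).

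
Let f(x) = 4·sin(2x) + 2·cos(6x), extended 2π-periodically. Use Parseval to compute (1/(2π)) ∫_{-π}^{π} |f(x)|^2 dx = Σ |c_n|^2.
Σ |c_n|^2 = 10

Expand |f|^2 and use orthogonality of {sin(nx), cos(mx)} on [-π, π]:
  ∫_{-π}^{π} sin(nx)^2 dx = π, ∫ cos(mx)^2 dx = π, and cross terms integrate to 0.
So ∫_{-π}^{π} f(x)^2 dx = 4^2 · π + 2^2 · π = (16 + 4)π.
Divide by 2π: (16 + 4)/2 = 10.
By Parseval, this equals Σ |c_n|^2.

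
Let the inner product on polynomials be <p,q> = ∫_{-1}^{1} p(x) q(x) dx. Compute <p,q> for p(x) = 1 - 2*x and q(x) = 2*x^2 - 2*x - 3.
<p,q> = -2

Expand the product: p(x)·q(x) = -4*x^3 + 6*x^2 + 4*x - 3.
∫_{-1}^{1} of each monomial x^k gives [2/(k+1) if k even, 0 if k odd]. Integrating term-by-term (or equivalently evaluating the antiderivative F(x) = -x^4 + 2*x^3 + 2*x^2 - 3*x at the endpoints):
  F(1) − F(−1) = 0 − (2) = -2.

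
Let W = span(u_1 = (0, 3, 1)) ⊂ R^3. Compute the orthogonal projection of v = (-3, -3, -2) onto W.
proj_W(v) = (0, -33/10, -11/10)

Set up U = [u_1 | ... | u_1] ∈ R^(3×1). The projector onto W = col(U) is P = U (U^T U)^(-1) U^T.
Compute U^T U =
  [10],
and U^T v = (-11).
Solve U^T U · c = U^T v for the coefficients: c = (-11/10). The projection is proj_W(v) = U c.
Check: (v - proj_W(v)) · u_1 = 0  (should be 0).
Result: proj_W(v) = (0, -33/10, -11/10).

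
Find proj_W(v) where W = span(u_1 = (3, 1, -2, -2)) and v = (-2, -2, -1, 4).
proj_W(v) = (-7/3, -7/9, 14/9, 14/9)

Set up U = [u_1 | ... | u_1] ∈ R^(4×1). The projector onto W = col(U) is P = U (U^T U)^(-1) U^T.
Compute U^T U =
  [18],
and U^T v = (-14).
Solve U^T U · c = U^T v for the coefficients: c = (-7/9). The projection is proj_W(v) = U c.
Check: (v - proj_W(v)) · u_1 = 0  (should be 0).
Result: proj_W(v) = (-7/3, -7/9, 14/9, 14/9).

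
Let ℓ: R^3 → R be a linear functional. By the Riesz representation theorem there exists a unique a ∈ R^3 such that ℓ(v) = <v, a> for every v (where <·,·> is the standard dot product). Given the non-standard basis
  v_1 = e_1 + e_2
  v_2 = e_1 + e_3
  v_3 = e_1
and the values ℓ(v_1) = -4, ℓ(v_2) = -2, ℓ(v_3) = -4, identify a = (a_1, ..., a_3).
a = (-4, 0, 2)

Write a = (a_1, ..., a_3) in the standard basis. For each basis vector v_i, ℓ(v_i) = <v_i, a> is a linear equation in the a_j's. Collect the n equations into a matrix system V a = ℓ, where row i of V is v_i (expressed in the standard basis). Since V is invertible (lower-triangular with 1s on the diagonal, up to permutation), solve by back-substitution:
  V =
[[1, 1, 0],
 [1, 0, 1],
 [1, 0, 0]]
  V a = (-4, -2, -4)
Solving gives a = (-4, 0, 2).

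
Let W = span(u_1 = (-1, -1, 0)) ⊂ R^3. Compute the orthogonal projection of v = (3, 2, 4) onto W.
proj_W(v) = (5/2, 5/2, 0)

Set up U = [u_1 | ... | u_1] ∈ R^(3×1). The projector onto W = col(U) is P = U (U^T U)^(-1) U^T.
Compute U^T U =
  [2],
and U^T v = (-5).
Solve U^T U · c = U^T v for the coefficients: c = (-5/2). The projection is proj_W(v) = U c.
Check: (v - proj_W(v)) · u_1 = 0  (should be 0).
Result: proj_W(v) = (5/2, 5/2, 0).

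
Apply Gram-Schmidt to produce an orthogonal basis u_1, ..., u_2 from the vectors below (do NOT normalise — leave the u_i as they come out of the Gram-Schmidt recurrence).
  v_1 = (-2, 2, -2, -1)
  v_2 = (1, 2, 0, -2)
Orthogonal basis:
  u_1 = (-2, 2, -2, -1)
  u_2 = (21/13, 18/13, 8/13, -22/13)

Apply the Gram-Schmidt recurrence
  u_1 = v_1
  u_i = v_i − Σ_{j<i} ((v_i · u_j) / (u_j · u_j)) · u_j.

Step by step this gives:
  u_1 = (-2, 2, -2, -1)
  u_2 = (21/13, 18/13, 8/13, -22/13)

Orthogonality check:
  u_2 · u_1 = 0 (should be 0)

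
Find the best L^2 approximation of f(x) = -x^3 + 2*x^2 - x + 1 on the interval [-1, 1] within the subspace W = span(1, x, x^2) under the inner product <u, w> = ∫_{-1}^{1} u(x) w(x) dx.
g(x) = 2*x^2 - 8*x/5 + 1

The best approximation g ∈ W is the orthogonal projection of f onto W. Writing g = a_0 + a_1 x + a_2 x^2, the coefficients solve the normal equations G · a = b where
  G_{ij} = <φ_i, φ_j> and b_i = <f, φ_i>, with φ_0 = 1, φ_1 = x, φ_2 = x^2.
G =
  [2, 0, 2/3]
  [0, 2/3, 0]
  [2/3, 0, 2/5],
b = (10/3, -16/15, 22/15).
Solving gives a_0 = 1, a_1 = -8/5, a_2 = 2, so
  g(x) = 2*x^2 - 8*x/5 + 1.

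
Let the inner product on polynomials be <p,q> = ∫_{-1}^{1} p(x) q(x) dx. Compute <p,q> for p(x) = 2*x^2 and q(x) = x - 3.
<p,q> = -4

Expand the product: p(x)·q(x) = 2*x^3 - 6*x^2.
∫_{-1}^{1} of each monomial x^k gives [2/(k+1) if k even, 0 if k odd]. Integrating term-by-term (or equivalently evaluating the antiderivative F(x) = x^4/2 - 2*x^3 at the endpoints):
  F(1) − F(−1) = -3/2 − (5/2) = -4.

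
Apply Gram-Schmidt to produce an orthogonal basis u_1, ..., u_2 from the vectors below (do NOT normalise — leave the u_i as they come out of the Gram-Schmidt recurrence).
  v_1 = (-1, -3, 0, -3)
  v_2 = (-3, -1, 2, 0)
Orthogonal basis:
  u_1 = (-1, -3, 0, -3)
  u_2 = (-51/19, -1/19, 2, 18/19)

Apply the Gram-Schmidt recurrence
  u_1 = v_1
  u_i = v_i − Σ_{j<i} ((v_i · u_j) / (u_j · u_j)) · u_j.

Step by step this gives:
  u_1 = (-1, -3, 0, -3)
  u_2 = (-51/19, -1/19, 2, 18/19)

Orthogonality check:
  u_2 · u_1 = 0 (should be 0)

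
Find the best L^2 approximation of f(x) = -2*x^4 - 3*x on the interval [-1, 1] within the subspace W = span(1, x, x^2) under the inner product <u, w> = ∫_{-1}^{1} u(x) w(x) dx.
g(x) = -12*x^2/7 - 3*x + 6/35

The best approximation g ∈ W is the orthogonal projection of f onto W. Writing g = a_0 + a_1 x + a_2 x^2, the coefficients solve the normal equations G · a = b where
  G_{ij} = <φ_i, φ_j> and b_i = <f, φ_i>, with φ_0 = 1, φ_1 = x, φ_2 = x^2.
G =
  [2, 0, 2/3]
  [0, 2/3, 0]
  [2/3, 0, 2/5],
b = (-4/5, -2, -4/7).
Solving gives a_0 = 6/35, a_1 = -3, a_2 = -12/7, so
  g(x) = -12*x^2/7 - 3*x + 6/35.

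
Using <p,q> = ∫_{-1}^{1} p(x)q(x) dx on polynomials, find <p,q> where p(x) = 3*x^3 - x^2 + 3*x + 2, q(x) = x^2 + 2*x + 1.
<p,q> = 32/3

Expand the product: p(x)·q(x) = 3*x^5 + 5*x^4 + 4*x^3 + 7*x^2 + 7*x + 2.
∫_{-1}^{1} of each monomial x^k gives [2/(k+1) if k even, 0 if k odd]. Integrating term-by-term (or equivalently evaluating the antiderivative F(x) = x^6/2 + x^5 + x^4 + 7*x^3/3 + 7*x^2/2 + 2*x at the endpoints):
  F(1) − F(−1) = 31/3 − (-1/3) = 32/3.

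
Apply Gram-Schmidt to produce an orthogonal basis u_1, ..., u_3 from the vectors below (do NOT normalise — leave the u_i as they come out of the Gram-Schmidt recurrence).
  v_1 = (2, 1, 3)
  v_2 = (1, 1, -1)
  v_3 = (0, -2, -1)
Orthogonal basis:
  u_1 = (2, 1, 3)
  u_2 = (1, 1, -1)
  u_3 = (22/21, -55/42, -11/42)

Apply the Gram-Schmidt recurrence
  u_1 = v_1
  u_i = v_i − Σ_{j<i} ((v_i · u_j) / (u_j · u_j)) · u_j.

Step by step this gives:
  u_1 = (2, 1, 3)
  u_2 = (1, 1, -1)
  u_3 = (22/21, -55/42, -11/42)

Orthogonality check:
  u_2 · u_1 = 0 (should be 0)
  u_3 · u_1 = 0 (should be 0)
  u_3 · u_2 = 0 (should be 0)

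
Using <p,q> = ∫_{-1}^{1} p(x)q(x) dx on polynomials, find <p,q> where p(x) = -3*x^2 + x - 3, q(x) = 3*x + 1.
<p,q> = -6

Expand the product: p(x)·q(x) = -9*x^3 - 8*x - 3.
∫_{-1}^{1} of each monomial x^k gives [2/(k+1) if k even, 0 if k odd]. Integrating term-by-term (or equivalently evaluating the antiderivative F(x) = -9*x^4/4 - 4*x^2 - 3*x at the endpoints):
  F(1) − F(−1) = -37/4 − (-13/4) = -6.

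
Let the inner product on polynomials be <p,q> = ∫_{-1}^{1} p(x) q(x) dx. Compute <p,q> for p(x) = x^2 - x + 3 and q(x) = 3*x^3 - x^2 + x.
<p,q> = -64/15

Expand the product: p(x)·q(x) = 3*x^5 - 4*x^4 + 11*x^3 - 4*x^2 + 3*x.
∫_{-1}^{1} of each monomial x^k gives [2/(k+1) if k even, 0 if k odd]. Integrating term-by-term (or equivalently evaluating the antiderivative F(x) = x^6/2 - 4*x^5/5 + 11*x^4/4 - 4*x^3/3 + 3*x^2/2 at the endpoints):
  F(1) − F(−1) = 157/60 − (413/60) = -64/15.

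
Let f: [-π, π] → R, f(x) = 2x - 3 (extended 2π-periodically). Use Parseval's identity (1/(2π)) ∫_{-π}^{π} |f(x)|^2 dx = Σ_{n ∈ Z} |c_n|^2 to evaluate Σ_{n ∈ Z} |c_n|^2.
Σ |c_n|^2 = 4π^2/3 + 9

Expand and integrate term by term over [-π, π]:
  ∫ (2x)^2 dx = 4·(2π^3/3); ∫ 2·2·(-3)·x dx = 0 (odd integrand); ∫ (-3)^2 dx = 9·2π.
So (1/(2π)) ∫_{-π}^{π} (2x - 3)^2 dx = 4π^2/3 + 9 = 4π^2/3 + 9.
Parseval ⇒ Σ |c_n|^2 = 4π^2/3 + 9.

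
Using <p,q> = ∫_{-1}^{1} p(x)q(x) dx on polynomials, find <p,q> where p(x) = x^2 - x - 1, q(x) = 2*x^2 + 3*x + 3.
<p,q> = -98/15

Expand the product: p(x)·q(x) = 2*x^4 + x^3 - 2*x^2 - 6*x - 3.
∫_{-1}^{1} of each monomial x^k gives [2/(k+1) if k even, 0 if k odd]. Integrating term-by-term (or equivalently evaluating the antiderivative F(x) = 2*x^5/5 + x^4/4 - 2*x^3/3 - 3*x^2 - 3*x at the endpoints):
  F(1) − F(−1) = -361/60 − (31/60) = -98/15.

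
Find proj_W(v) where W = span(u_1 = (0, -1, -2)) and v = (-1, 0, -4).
proj_W(v) = (0, -8/5, -16/5)

Set up U = [u_1 | ... | u_1] ∈ R^(3×1). The projector onto W = col(U) is P = U (U^T U)^(-1) U^T.
Compute U^T U =
  [5],
and U^T v = (8).
Solve U^T U · c = U^T v for the coefficients: c = (8/5). The projection is proj_W(v) = U c.
Check: (v - proj_W(v)) · u_1 = 0  (should be 0).
Result: proj_W(v) = (0, -8/5, -16/5).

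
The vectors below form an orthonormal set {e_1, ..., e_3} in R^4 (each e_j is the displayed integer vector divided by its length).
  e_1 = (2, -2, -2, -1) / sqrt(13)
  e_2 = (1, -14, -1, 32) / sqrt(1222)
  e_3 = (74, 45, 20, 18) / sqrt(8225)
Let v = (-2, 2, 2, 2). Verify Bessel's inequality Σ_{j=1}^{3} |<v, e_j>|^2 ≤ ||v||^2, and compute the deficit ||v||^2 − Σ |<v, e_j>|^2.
Σ |<v, e_j>|^2 = 2792/175; ||v||^2 = 16; deficit = 8/175

Write each e_j = u_j / sqrt(<u_j, u_j>) where u_j is the displayed integer vector. Then <v, e_j> = <v, u_j> / sqrt(<u_j, u_j>), so |<v, e_j>|^2 = <v, u_j>^2 / <u_j, u_j>.
Coefficients: <v, e_1> = -14/sqrt(13), <v, e_2> = 32/sqrt(1222), <v, e_3> = 18/sqrt(8225).
Square and sum: Σ |<v, e_j>|^2 = 2792/175.
Compute ||v||^2 = v·v = 16.
Deficit = 16 − 2792/175 = 8/175 ≥ 0, confirming Bessel's inequality. (The deficit equals ||v − Σ <v,e_j> e_j||^2, the squared distance from v to span{e_j}.)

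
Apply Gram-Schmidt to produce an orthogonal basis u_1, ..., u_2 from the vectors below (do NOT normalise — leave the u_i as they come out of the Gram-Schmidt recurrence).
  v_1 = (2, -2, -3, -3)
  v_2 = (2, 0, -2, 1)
Orthogonal basis:
  u_1 = (2, -2, -3, -3)
  u_2 = (19/13, 7/13, -31/26, 47/26)

Apply the Gram-Schmidt recurrence
  u_1 = v_1
  u_i = v_i − Σ_{j<i} ((v_i · u_j) / (u_j · u_j)) · u_j.

Step by step this gives:
  u_1 = (2, -2, -3, -3)
  u_2 = (19/13, 7/13, -31/26, 47/26)

Orthogonality check:
  u_2 · u_1 = 0 (should be 0)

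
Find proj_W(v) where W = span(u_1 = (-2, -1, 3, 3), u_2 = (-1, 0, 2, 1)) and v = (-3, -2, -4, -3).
proj_W(v) = (21/17, -10/17, -52/17, -11/17)

Set up U = [u_1 | ... | u_2] ∈ R^(4×2). The projector onto W = col(U) is P = U (U^T U)^(-1) U^T.
Compute U^T U =
  [23, 11]
  [11, 6],
and U^T v = (-13, -8).
Solve U^T U · c = U^T v for the coefficients: c = (10/17, -41/17). The projection is proj_W(v) = U c.
Check: (v - proj_W(v)) · u_1 = 0  (should be 0).
Check: (v - proj_W(v)) · u_2 = 0  (should be 0).
Result: proj_W(v) = (21/17, -10/17, -52/17, -11/17).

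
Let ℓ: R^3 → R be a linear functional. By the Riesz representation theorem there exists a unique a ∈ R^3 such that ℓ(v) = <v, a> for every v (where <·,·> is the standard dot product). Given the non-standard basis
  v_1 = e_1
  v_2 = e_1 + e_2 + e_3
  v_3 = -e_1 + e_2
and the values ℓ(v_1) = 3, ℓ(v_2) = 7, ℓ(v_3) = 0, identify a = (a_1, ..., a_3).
a = (3, 3, 1)

Write a = (a_1, ..., a_3) in the standard basis. For each basis vector v_i, ℓ(v_i) = <v_i, a> is a linear equation in the a_j's. Collect the n equations into a matrix system V a = ℓ, where row i of V is v_i (expressed in the standard basis). Since V is invertible (lower-triangular with 1s on the diagonal, up to permutation), solve by back-substitution:
  V =
[[1, 0, 0],
 [1, 1, 1],
 [-1, 1, 0]]
  V a = (3, 7, 0)
Solving gives a = (3, 3, 1).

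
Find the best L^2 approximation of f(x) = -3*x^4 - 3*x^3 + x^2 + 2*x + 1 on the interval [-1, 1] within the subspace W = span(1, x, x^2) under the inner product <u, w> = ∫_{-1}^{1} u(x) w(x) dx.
g(x) = -11*x^2/7 + x/5 + 44/35

The best approximation g ∈ W is the orthogonal projection of f onto W. Writing g = a_0 + a_1 x + a_2 x^2, the coefficients solve the normal equations G · a = b where
  G_{ij} = <φ_i, φ_j> and b_i = <f, φ_i>, with φ_0 = 1, φ_1 = x, φ_2 = x^2.
G =
  [2, 0, 2/3]
  [0, 2/3, 0]
  [2/3, 0, 2/5],
b = (22/15, 2/15, 22/105).
Solving gives a_0 = 44/35, a_1 = 1/5, a_2 = -11/7, so
  g(x) = -11*x^2/7 + x/5 + 44/35.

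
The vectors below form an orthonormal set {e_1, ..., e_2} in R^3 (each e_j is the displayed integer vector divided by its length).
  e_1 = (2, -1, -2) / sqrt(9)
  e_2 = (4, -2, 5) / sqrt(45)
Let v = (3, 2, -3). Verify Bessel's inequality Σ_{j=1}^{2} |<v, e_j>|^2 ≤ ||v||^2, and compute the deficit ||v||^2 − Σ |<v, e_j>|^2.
Σ |<v, e_j>|^2 = 61/5; ||v||^2 = 22; deficit = 49/5

Write each e_j = u_j / sqrt(<u_j, u_j>) where u_j is the displayed integer vector. Then <v, e_j> = <v, u_j> / sqrt(<u_j, u_j>), so |<v, e_j>|^2 = <v, u_j>^2 / <u_j, u_j>.
Coefficients: <v, e_1> = 10/sqrt(9), <v, e_2> = -7/sqrt(45).
Square and sum: Σ |<v, e_j>|^2 = 61/5.
Compute ||v||^2 = v·v = 22.
Deficit = 22 − 61/5 = 49/5 ≥ 0, confirming Bessel's inequality. (The deficit equals ||v − Σ <v,e_j> e_j||^2, the squared distance from v to span{e_j}.)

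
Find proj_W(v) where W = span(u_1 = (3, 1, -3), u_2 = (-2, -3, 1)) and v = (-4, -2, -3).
proj_W(v) = (-56/61, -385/122, -37/122)

Set up U = [u_1 | ... | u_2] ∈ R^(3×2). The projector onto W = col(U) is P = U (U^T U)^(-1) U^T.
Compute U^T U =
  [19, -12]
  [-12, 14],
and U^T v = (-5, 11).
Solve U^T U · c = U^T v for the coefficients: c = (31/61, 149/122). The projection is proj_W(v) = U c.
Check: (v - proj_W(v)) · u_1 = 0  (should be 0).
Check: (v - proj_W(v)) · u_2 = 0  (should be 0).
Result: proj_W(v) = (-56/61, -385/122, -37/122).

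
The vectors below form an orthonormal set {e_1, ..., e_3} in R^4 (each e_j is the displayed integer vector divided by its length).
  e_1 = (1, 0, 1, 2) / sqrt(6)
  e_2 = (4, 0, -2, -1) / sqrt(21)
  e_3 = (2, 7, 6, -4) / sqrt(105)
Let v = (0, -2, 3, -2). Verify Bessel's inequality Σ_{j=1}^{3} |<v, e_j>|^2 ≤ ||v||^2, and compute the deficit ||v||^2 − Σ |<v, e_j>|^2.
Σ |<v, e_j>|^2 = 23/10; ||v||^2 = 17; deficit = 147/10

Write each e_j = u_j / sqrt(<u_j, u_j>) where u_j is the displayed integer vector. Then <v, e_j> = <v, u_j> / sqrt(<u_j, u_j>), so |<v, e_j>|^2 = <v, u_j>^2 / <u_j, u_j>.
Coefficients: <v, e_1> = -1/sqrt(6), <v, e_2> = -4/sqrt(21), <v, e_3> = 12/sqrt(105).
Square and sum: Σ |<v, e_j>|^2 = 23/10.
Compute ||v||^2 = v·v = 17.
Deficit = 17 − 23/10 = 147/10 ≥ 0, confirming Bessel's inequality. (The deficit equals ||v − Σ <v,e_j> e_j||^2, the squared distance from v to span{e_j}.)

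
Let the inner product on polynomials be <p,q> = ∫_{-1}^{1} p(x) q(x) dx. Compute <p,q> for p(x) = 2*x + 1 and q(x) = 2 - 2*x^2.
<p,q> = 8/3

Expand the product: p(x)·q(x) = -4*x^3 - 2*x^2 + 4*x + 2.
∫_{-1}^{1} of each monomial x^k gives [2/(k+1) if k even, 0 if k odd]. Integrating term-by-term (or equivalently evaluating the antiderivative F(x) = -x^4 - 2*x^3/3 + 2*x^2 + 2*x at the endpoints):
  F(1) − F(−1) = 7/3 − (-1/3) = 8/3.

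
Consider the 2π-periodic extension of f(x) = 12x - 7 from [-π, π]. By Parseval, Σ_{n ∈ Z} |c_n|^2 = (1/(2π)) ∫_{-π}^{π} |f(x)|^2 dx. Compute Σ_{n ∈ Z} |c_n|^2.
Σ |c_n|^2 = 48π^2 + 49

Expand and integrate term by term over [-π, π]:
  ∫ (12x)^2 dx = 144·(2π^3/3); ∫ 2·12·(-7)·x dx = 0 (odd integrand); ∫ (-7)^2 dx = 49·2π.
So (1/(2π)) ∫_{-π}^{π} (12x - 7)^2 dx = 144π^2/3 + 49 = 48π^2 + 49.
Parseval ⇒ Σ |c_n|^2 = 48π^2 + 49.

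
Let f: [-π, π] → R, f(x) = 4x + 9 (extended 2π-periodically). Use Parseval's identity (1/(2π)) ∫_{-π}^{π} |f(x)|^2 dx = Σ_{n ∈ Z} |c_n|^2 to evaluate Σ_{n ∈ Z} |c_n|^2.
Σ |c_n|^2 = 16π^2/3 + 81

Expand and integrate term by term over [-π, π]:
  ∫ (4x)^2 dx = 16·(2π^3/3); ∫ 2·4·(9)·x dx = 0 (odd integrand); ∫ 9^2 dx = 81·2π.
So (1/(2π)) ∫_{-π}^{π} (4x + 9)^2 dx = 16π^2/3 + 81 = 16π^2/3 + 81.
Parseval ⇒ Σ |c_n|^2 = 16π^2/3 + 81.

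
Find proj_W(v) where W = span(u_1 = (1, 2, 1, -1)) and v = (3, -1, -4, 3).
proj_W(v) = (-6/7, -12/7, -6/7, 6/7)

Set up U = [u_1 | ... | u_1] ∈ R^(4×1). The projector onto W = col(U) is P = U (U^T U)^(-1) U^T.
Compute U^T U =
  [7],
and U^T v = (-6).
Solve U^T U · c = U^T v for the coefficients: c = (-6/7). The projection is proj_W(v) = U c.
Check: (v - proj_W(v)) · u_1 = 0  (should be 0).
Result: proj_W(v) = (-6/7, -12/7, -6/7, 6/7).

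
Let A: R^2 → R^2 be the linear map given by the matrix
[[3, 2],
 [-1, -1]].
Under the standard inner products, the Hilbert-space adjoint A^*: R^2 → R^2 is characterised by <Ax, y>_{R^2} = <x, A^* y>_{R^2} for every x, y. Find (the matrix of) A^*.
A^* = A^T =
[[3, -1],
 [2, -1]]

For real matrices with standard dot products, the defining identity <Ax, y> = <x, A^* y> gives (Ax)^T y = x^T (A^*) y, i.e. x^T A^T y = x^T (A^*) y. Since this holds for all x, y, we must have A^* = A^T. Therefore
A^* =
[[3, -1],
 [2, -1]].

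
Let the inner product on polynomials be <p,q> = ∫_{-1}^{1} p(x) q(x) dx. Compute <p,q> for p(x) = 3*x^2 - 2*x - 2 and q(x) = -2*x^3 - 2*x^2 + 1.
<p,q> = -2/15

Expand the product: p(x)·q(x) = -6*x^5 - 2*x^4 + 8*x^3 + 7*x^2 - 2*x - 2.
∫_{-1}^{1} of each monomial x^k gives [2/(k+1) if k even, 0 if k odd]. Integrating term-by-term (or equivalently evaluating the antiderivative F(x) = -x^6 - 2*x^5/5 + 2*x^4 + 7*x^3/3 - x^2 - 2*x at the endpoints):
  F(1) − F(−1) = -1/15 − (1/15) = -2/15.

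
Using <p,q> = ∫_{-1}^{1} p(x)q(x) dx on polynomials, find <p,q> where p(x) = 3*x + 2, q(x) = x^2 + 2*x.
<p,q> = 16/3

Expand the product: p(x)·q(x) = 3*x^3 + 8*x^2 + 4*x.
∫_{-1}^{1} of each monomial x^k gives [2/(k+1) if k even, 0 if k odd]. Integrating term-by-term (or equivalently evaluating the antiderivative F(x) = 3*x^4/4 + 8*x^3/3 + 2*x^2 at the endpoints):
  F(1) − F(−1) = 65/12 − (1/12) = 16/3.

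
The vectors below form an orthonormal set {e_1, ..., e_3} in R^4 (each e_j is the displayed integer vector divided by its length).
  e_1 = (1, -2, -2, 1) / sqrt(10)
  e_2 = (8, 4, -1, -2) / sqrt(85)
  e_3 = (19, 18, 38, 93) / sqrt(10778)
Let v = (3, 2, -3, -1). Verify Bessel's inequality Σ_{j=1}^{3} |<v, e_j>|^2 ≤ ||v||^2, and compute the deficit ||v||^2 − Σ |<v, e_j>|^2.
Σ |<v, e_j>|^2 = 5995/317; ||v||^2 = 23; deficit = 1296/317

Write each e_j = u_j / sqrt(<u_j, u_j>) where u_j is the displayed integer vector. Then <v, e_j> = <v, u_j> / sqrt(<u_j, u_j>), so |<v, e_j>|^2 = <v, u_j>^2 / <u_j, u_j>.
Coefficients: <v, e_1> = 4/sqrt(10), <v, e_2> = 37/sqrt(85), <v, e_3> = -114/sqrt(10778).
Square and sum: Σ |<v, e_j>|^2 = 5995/317.
Compute ||v||^2 = v·v = 23.
Deficit = 23 − 5995/317 = 1296/317 ≥ 0, confirming Bessel's inequality. (The deficit equals ||v − Σ <v,e_j> e_j||^2, the squared distance from v to span{e_j}.)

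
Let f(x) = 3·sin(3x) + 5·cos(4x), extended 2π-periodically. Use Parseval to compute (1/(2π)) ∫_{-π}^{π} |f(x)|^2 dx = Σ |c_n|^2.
Σ |c_n|^2 = 17

Expand |f|^2 and use orthogonality of {sin(nx), cos(mx)} on [-π, π]:
  ∫_{-π}^{π} sin(nx)^2 dx = π, ∫ cos(mx)^2 dx = π, and cross terms integrate to 0.
So ∫_{-π}^{π} f(x)^2 dx = 3^2 · π + 5^2 · π = (9 + 25)π.
Divide by 2π: (9 + 25)/2 = 17.
By Parseval, this equals Σ |c_n|^2.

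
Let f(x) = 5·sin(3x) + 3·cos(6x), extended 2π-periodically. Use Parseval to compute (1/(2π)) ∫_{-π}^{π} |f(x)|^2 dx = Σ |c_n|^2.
Σ |c_n|^2 = 17

Expand |f|^2 and use orthogonality of {sin(nx), cos(mx)} on [-π, π]:
  ∫_{-π}^{π} sin(nx)^2 dx = π, ∫ cos(mx)^2 dx = π, and cross terms integrate to 0.
So ∫_{-π}^{π} f(x)^2 dx = 5^2 · π + 3^2 · π = (25 + 9)π.
Divide by 2π: (25 + 9)/2 = 17.
By Parseval, this equals Σ |c_n|^2.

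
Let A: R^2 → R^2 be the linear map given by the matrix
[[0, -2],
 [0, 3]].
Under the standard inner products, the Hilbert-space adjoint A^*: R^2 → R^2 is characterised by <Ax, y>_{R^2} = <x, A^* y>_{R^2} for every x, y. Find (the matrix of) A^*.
A^* = A^T =
[[0, 0],
 [-2, 3]]

For real matrices with standard dot products, the defining identity <Ax, y> = <x, A^* y> gives (Ax)^T y = x^T (A^*) y, i.e. x^T A^T y = x^T (A^*) y. Since this holds for all x, y, we must have A^* = A^T. Therefore
A^* =
[[0, 0],
 [-2, 3]].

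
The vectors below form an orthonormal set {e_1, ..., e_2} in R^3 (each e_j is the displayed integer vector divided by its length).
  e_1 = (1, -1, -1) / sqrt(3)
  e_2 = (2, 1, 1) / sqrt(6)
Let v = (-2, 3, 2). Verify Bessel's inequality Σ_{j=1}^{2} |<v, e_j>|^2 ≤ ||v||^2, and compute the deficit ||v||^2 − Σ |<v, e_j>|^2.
Σ |<v, e_j>|^2 = 33/2; ||v||^2 = 17; deficit = 1/2

Write each e_j = u_j / sqrt(<u_j, u_j>) where u_j is the displayed integer vector. Then <v, e_j> = <v, u_j> / sqrt(<u_j, u_j>), so |<v, e_j>|^2 = <v, u_j>^2 / <u_j, u_j>.
Coefficients: <v, e_1> = -7/sqrt(3), <v, e_2> = 1/sqrt(6).
Square and sum: Σ |<v, e_j>|^2 = 33/2.
Compute ||v||^2 = v·v = 17.
Deficit = 17 − 33/2 = 1/2 ≥ 0, confirming Bessel's inequality. (The deficit equals ||v − Σ <v,e_j> e_j||^2, the squared distance from v to span{e_j}.)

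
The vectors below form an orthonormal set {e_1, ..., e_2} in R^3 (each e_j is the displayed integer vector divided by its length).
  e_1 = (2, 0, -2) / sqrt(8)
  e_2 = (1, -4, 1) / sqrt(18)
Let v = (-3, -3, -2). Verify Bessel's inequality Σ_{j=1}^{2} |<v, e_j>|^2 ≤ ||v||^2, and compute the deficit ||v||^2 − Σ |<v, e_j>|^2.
Σ |<v, e_j>|^2 = 29/9; ||v||^2 = 22; deficit = 169/9

Write each e_j = u_j / sqrt(<u_j, u_j>) where u_j is the displayed integer vector. Then <v, e_j> = <v, u_j> / sqrt(<u_j, u_j>), so |<v, e_j>|^2 = <v, u_j>^2 / <u_j, u_j>.
Coefficients: <v, e_1> = -2/sqrt(8), <v, e_2> = 7/sqrt(18).
Square and sum: Σ |<v, e_j>|^2 = 29/9.
Compute ||v||^2 = v·v = 22.
Deficit = 22 − 29/9 = 169/9 ≥ 0, confirming Bessel's inequality. (The deficit equals ||v − Σ <v,e_j> e_j||^2, the squared distance from v to span{e_j}.)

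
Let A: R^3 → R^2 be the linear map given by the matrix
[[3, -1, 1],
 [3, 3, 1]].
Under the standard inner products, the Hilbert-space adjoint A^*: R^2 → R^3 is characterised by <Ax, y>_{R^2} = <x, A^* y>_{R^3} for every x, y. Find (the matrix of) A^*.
A^* = A^T =
[[3, 3],
 [-1, 3],
 [1, 1]]

For real matrices with standard dot products, the defining identity <Ax, y> = <x, A^* y> gives (Ax)^T y = x^T (A^*) y, i.e. x^T A^T y = x^T (A^*) y. Since this holds for all x, y, we must have A^* = A^T. Therefore
A^* =
[[3, 3],
 [-1, 3],
 [1, 1]].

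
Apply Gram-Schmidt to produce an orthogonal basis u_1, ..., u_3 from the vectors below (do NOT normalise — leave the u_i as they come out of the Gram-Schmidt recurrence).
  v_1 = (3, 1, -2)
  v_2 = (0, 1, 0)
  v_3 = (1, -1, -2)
Orthogonal basis:
  u_1 = (3, 1, -2)
  u_2 = (-3/14, 13/14, 1/7)
  u_3 = (-8/13, 0, -12/13)

Apply the Gram-Schmidt recurrence
  u_1 = v_1
  u_i = v_i − Σ_{j<i} ((v_i · u_j) / (u_j · u_j)) · u_j.

Step by step this gives:
  u_1 = (3, 1, -2)
  u_2 = (-3/14, 13/14, 1/7)
  u_3 = (-8/13, 0, -12/13)

Orthogonality check:
  u_2 · u_1 = 0 (should be 0)
  u_3 · u_1 = 0 (should be 0)
  u_3 · u_2 = 0 (should be 0)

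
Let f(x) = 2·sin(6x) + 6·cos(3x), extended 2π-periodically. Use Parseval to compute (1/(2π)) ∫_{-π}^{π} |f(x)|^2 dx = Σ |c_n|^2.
Σ |c_n|^2 = 20

Expand |f|^2 and use orthogonality of {sin(nx), cos(mx)} on [-π, π]:
  ∫_{-π}^{π} sin(nx)^2 dx = π, ∫ cos(mx)^2 dx = π, and cross terms integrate to 0.
So ∫_{-π}^{π} f(x)^2 dx = 2^2 · π + 6^2 · π = (4 + 36)π.
Divide by 2π: (4 + 36)/2 = 20.
By Parseval, this equals Σ |c_n|^2.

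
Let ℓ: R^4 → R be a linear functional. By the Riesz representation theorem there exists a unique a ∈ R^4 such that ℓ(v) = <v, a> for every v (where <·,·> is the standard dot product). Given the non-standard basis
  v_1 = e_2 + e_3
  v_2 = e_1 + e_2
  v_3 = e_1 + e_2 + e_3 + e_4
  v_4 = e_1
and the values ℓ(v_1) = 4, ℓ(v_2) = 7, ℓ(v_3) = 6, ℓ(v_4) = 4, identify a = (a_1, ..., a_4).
a = (4, 3, 1, -2)

Write a = (a_1, ..., a_4) in the standard basis. For each basis vector v_i, ℓ(v_i) = <v_i, a> is a linear equation in the a_j's. Collect the n equations into a matrix system V a = ℓ, where row i of V is v_i (expressed in the standard basis). Since V is invertible (lower-triangular with 1s on the diagonal, up to permutation), solve by back-substitution:
  V =
[[0, 1, 1, 0],
 [1, 1, 0, 0],
 [1, 1, 1, 1],
 [1, 0, 0, 0]]
  V a = (4, 7, 6, 4)
Solving gives a = (4, 3, 1, -2).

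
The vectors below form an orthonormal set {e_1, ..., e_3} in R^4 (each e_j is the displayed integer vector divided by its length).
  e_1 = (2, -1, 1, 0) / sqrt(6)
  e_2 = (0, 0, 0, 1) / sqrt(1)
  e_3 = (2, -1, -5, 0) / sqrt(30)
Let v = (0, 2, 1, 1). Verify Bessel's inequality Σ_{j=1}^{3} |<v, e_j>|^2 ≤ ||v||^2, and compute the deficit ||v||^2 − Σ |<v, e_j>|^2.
Σ |<v, e_j>|^2 = 14/5; ||v||^2 = 6; deficit = 16/5

Write each e_j = u_j / sqrt(<u_j, u_j>) where u_j is the displayed integer vector. Then <v, e_j> = <v, u_j> / sqrt(<u_j, u_j>), so |<v, e_j>|^2 = <v, u_j>^2 / <u_j, u_j>.
Coefficients: <v, e_1> = -1/sqrt(6), <v, e_2> = 1/sqrt(1), <v, e_3> = -7/sqrt(30).
Square and sum: Σ |<v, e_j>|^2 = 14/5.
Compute ||v||^2 = v·v = 6.
Deficit = 6 − 14/5 = 16/5 ≥ 0, confirming Bessel's inequality. (The deficit equals ||v − Σ <v,e_j> e_j||^2, the squared distance from v to span{e_j}.)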